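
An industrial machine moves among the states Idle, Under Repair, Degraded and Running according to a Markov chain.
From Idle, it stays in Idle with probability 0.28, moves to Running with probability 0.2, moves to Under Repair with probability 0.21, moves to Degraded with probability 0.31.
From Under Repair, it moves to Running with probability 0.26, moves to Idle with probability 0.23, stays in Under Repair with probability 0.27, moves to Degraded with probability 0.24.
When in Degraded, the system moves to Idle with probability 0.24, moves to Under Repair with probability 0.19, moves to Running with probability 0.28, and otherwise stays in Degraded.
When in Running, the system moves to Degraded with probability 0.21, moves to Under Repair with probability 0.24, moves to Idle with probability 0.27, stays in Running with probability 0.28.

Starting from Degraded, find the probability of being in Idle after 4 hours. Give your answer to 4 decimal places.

Propagate the distribution vector 4 hours from Degraded.
After 0 hours: (0.0000, 0.0000, 1.0000, 0.0000)
After 1 hour: (0.2400, 0.1900, 0.2900, 0.2800)
After 2 hours: (0.2561, 0.2240, 0.2629, 0.2570)
After 3 hours: (0.2557, 0.2259, 0.2634, 0.2550)
After 4 hours: (0.2556, 0.2259, 0.2634, 0.2550)
P(in Idle after 4 hours) = 0.2556

0.2556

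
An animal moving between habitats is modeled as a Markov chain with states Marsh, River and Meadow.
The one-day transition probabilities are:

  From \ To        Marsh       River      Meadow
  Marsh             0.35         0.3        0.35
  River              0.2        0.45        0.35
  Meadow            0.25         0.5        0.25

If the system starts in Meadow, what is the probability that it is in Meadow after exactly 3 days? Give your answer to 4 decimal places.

Propagate the distribution vector 3 days from Meadow.
After 0 days: (0.0000, 0.0000, 1.0000)
After 1 day: (0.2500, 0.5000, 0.2500)
After 2 days: (0.2500, 0.4250, 0.3250)
After 3 days: (0.2538, 0.4288, 0.3175)
P(in Meadow after 3 days) = 0.3175

0.3175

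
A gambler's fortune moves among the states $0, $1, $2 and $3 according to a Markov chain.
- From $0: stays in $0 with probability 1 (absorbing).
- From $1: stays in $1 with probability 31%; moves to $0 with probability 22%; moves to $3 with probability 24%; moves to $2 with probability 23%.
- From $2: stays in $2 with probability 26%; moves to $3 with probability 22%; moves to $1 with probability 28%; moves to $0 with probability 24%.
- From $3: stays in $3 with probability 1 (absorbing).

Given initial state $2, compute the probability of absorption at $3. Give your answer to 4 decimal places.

Let h(s) be the probability of absorption at $3 starting from transient state s. Then h($3) = 1 and h($0) = 0. By first-step analysis:
h($1) = 0.22·0 + 0.31·h($1) + 0.23·h($2) + 0.24·1
h($2) = 0.24·0 + 0.28·h($1) + 0.26·h($2) + 0.22·1
Solving: h($1) = 0.5114, h($2) = 0.4908.
Starting from $2, the probability is 0.4908.

0.4908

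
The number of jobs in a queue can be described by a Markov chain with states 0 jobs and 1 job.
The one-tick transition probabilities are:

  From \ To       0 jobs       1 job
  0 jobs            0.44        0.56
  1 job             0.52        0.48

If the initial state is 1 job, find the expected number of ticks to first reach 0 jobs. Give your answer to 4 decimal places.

1.9231

Let t(s) be the expected number of ticks to first reach 0 jobs from state s, with t(0 jobs) = 0. Conditioning on the first tick:
t(1 job) = 1 + 0.48·t(1 job)
Solving: t(1 job) = 1.9231.
Expected ticks from 1 job to 0 jobs: 1.9231.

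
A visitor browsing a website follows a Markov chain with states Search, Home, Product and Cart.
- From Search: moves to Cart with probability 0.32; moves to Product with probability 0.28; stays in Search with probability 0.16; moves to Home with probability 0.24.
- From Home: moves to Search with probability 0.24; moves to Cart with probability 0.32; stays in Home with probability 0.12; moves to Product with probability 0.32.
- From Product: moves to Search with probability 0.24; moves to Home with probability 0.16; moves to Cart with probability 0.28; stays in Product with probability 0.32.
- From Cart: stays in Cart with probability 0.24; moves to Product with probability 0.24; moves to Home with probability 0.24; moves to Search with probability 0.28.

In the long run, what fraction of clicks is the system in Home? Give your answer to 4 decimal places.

Let the stationary distribution be π with π = πP and π_1 + π_2 + π_3 + π_4 = 1.
π_1 = 0.16·π_1 + 0.24·π_2 + 0.24·π_3 + 0.28·π_4
π_2 = 0.24·π_1 + 0.12·π_2 + 0.16·π_3 + 0.24·π_4
π_3 = 0.28·π_1 + 0.32·π_2 + 0.32·π_3 + 0.24·π_4
Solving with the normalization constraint gives π = (0.2328, 0.1937, 0.2878, 0.2856).
So the stationary probability of Home is 0.1937.

0.1937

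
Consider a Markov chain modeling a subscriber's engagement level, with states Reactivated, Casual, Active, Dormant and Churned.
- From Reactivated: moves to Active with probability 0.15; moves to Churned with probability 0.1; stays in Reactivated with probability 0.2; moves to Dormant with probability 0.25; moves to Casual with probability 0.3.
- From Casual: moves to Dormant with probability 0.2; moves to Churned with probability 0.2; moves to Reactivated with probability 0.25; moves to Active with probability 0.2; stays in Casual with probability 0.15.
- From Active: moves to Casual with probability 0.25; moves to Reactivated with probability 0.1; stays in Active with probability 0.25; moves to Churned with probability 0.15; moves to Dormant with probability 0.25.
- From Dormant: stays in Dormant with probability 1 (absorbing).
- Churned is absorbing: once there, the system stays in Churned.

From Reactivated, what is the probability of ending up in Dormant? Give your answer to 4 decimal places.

Let h(s) be the probability of absorption at Dormant starting from transient state s. Then h(Dormant) = 1 and h(Churned) = 0. By first-step analysis:
h(Reactivated) = 0.2·h(Reactivated) + 0.3·h(Casual) + 0.15·h(Active) + 0.25·1 + 0.1·0
h(Casual) = 0.25·h(Reactivated) + 0.15·h(Casual) + 0.2·h(Active) + 0.2·1 + 0.2·0
h(Active) = 0.1·h(Reactivated) + 0.25·h(Casual) + 0.25·h(Active) + 0.25·1 + 0.15·0
Solving: h(Reactivated) = 0.6386, h(Casual) = 0.5660, h(Active) = 0.6071.
Starting from Reactivated, the probability is 0.6386.

0.6386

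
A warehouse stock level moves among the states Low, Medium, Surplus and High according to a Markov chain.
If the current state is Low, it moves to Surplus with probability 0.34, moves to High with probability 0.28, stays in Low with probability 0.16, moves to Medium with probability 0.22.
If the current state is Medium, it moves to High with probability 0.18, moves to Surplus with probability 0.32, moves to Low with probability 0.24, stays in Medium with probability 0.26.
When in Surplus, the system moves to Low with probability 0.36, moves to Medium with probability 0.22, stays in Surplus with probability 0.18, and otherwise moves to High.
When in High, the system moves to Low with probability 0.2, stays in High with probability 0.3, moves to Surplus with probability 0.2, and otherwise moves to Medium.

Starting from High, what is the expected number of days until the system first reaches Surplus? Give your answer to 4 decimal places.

3.8294

Let t(s) be the expected number of days to first reach Surplus from state s, with t(Surplus) = 0. Conditioning on the first day:
t(Low) = 1 + 0.16·t(Low) + 0.22·t(Medium) + 0.28·t(High)
t(Medium) = 1 + 0.24·t(Low) + 0.26·t(Medium) + 0.18·t(High)
t(High) = 1 + 0.2·t(Low) + 0.3·t(Medium) + 0.3·t(High)
Solving: t(Low) = 3.3493, t(Medium) = 3.3691, t(High) = 3.8294.
Expected days from High to Surplus: 3.8294.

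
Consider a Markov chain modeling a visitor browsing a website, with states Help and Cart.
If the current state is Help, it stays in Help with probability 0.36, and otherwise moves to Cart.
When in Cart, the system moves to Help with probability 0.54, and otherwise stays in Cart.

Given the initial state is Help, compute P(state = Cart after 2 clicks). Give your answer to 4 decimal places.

Sum over the intermediate state after 1 click:
P = P(Help→Help)·P(Help→Cart) + P(Help→Cart)·P(Cart→Cart)
  = 0.36×0.64 + 0.64×0.46
  = 0.2304 + 0.2944 = 0.5248

0.5248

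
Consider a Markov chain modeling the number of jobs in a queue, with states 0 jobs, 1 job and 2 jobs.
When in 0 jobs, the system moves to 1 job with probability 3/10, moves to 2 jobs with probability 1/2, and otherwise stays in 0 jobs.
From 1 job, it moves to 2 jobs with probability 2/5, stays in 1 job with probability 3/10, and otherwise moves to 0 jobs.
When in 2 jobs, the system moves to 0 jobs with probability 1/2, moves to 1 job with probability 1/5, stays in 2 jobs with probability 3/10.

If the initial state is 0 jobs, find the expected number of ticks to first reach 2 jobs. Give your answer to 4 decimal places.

Let t(s) be the expected number of ticks to first reach 2 jobs from state s, with t(2 jobs) = 0. Conditioning on the first tick:
t(0 jobs) = 1 + 0.2·t(0 jobs) + 0.3·t(1 job)
t(1 job) = 1 + 0.3·t(0 jobs) + 0.3·t(1 job)
Solving: t(0 jobs) = 2.1277, t(1 job) = 2.3404.
Expected ticks from 0 jobs to 2 jobs: 2.1277.

2.1277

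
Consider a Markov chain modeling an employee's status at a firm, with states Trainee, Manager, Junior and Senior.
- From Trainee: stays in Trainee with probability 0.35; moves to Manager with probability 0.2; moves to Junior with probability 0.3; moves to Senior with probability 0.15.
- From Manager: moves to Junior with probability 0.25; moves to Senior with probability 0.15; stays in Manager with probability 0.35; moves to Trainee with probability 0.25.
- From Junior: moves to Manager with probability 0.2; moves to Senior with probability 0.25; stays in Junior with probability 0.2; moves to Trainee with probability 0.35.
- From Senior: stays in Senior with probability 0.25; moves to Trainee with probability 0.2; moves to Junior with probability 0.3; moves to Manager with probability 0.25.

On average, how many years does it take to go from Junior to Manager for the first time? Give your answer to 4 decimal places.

4.7413

Let t(s) be the expected number of years to first reach Manager from state s, with t(Manager) = 0. Conditioning on the first year:
t(Trainee) = 1 + 0.35·t(Trainee) + 0.3·t(Junior) + 0.15·t(Senior)
t(Junior) = 1 + 0.35·t(Trainee) + 0.2·t(Junior) + 0.25·t(Senior)
t(Senior) = 1 + 0.2·t(Trainee) + 0.3·t(Junior) + 0.25·t(Senior)
Solving: t(Trainee) = 4.7653, t(Junior) = 4.7413, t(Senior) = 4.5006.
Expected years from Junior to Manager: 4.7413.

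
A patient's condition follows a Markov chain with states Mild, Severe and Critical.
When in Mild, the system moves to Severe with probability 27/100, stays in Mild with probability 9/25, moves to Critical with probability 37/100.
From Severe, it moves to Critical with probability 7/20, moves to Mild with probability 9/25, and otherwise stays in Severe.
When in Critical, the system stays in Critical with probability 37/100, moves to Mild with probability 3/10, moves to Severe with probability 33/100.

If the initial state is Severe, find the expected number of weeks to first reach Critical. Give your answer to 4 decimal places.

Let t(s) be the expected number of weeks to first reach Critical from state s, with t(Critical) = 0. Conditioning on the first week:
t(Mild) = 1 + 0.36·t(Mild) + 0.27·t(Severe)
t(Severe) = 1 + 0.36·t(Mild) + 0.29·t(Severe)
Solving: t(Mild) = 2.7436, t(Severe) = 2.7996.
Expected weeks from Severe to Critical: 2.7996.

2.7996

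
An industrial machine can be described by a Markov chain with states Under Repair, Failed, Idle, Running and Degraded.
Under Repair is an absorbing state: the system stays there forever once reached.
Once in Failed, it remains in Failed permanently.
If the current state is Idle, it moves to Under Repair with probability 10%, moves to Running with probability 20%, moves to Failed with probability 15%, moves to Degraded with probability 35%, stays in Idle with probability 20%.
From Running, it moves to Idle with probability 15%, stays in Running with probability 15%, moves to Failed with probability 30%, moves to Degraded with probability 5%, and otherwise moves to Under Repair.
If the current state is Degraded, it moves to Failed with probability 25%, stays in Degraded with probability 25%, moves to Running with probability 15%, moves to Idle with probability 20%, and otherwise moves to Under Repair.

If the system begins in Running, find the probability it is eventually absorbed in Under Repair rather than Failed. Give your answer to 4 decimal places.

Let h(s) be the probability of absorption at Under Repair starting from transient state s. Then h(Under Repair) = 1 and h(Failed) = 0. By first-step analysis:
h(Idle) = 0.1·1 + 0.15·0 + 0.2·h(Idle) + 0.2·h(Running) + 0.35·h(Degraded)
h(Running) = 0.35·1 + 0.3·0 + 0.15·h(Idle) + 0.15·h(Running) + 0.05·h(Degraded)
h(Degraded) = 0.15·1 + 0.25·0 + 0.2·h(Idle) + 0.15·h(Running) + 0.25·h(Degraded)
Solving: h(Idle) = 0.4368, h(Running) = 0.5135, h(Degraded) = 0.4192.
Starting from Running, the probability is 0.5135.

0.5135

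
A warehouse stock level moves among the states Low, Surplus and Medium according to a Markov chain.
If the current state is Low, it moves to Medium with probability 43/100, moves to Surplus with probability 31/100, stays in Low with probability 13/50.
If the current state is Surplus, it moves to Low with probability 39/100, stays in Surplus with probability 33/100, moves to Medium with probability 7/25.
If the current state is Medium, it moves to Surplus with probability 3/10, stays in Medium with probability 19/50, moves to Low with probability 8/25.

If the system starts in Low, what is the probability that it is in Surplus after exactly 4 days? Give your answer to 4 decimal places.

Propagate the distribution vector 4 days from Low.
After 0 days: (1.0000, 0.0000, 0.0000)
After 1 day: (0.2600, 0.3100, 0.4300)
After 2 days: (0.3261, 0.3119, 0.3620)
After 3 days: (0.3223, 0.3126, 0.3651)
After 4 days: (0.3225, 0.3126, 0.3649)
P(in Surplus after 4 days) = 0.3126

0.3126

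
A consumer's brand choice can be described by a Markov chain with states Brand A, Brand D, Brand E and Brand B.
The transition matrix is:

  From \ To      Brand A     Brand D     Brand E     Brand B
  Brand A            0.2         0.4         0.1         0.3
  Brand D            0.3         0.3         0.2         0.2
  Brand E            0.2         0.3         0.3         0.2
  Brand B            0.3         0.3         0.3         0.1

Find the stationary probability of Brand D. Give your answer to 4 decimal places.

Let the stationary distribution be π with π = πP and π_1 + π_2 + π_3 + π_4 = 1.
π_1 = 0.2·π_1 + 0.3·π_2 + 0.2·π_3 + 0.3·π_4
π_2 = 0.4·π_1 + 0.3·π_2 + 0.3·π_3 + 0.3·π_4
π_3 = 0.1·π_1 + 0.2·π_2 + 0.3·π_3 + 0.3·π_4
Solving with the normalization constraint gives π = (0.2530, 0.3253, 0.2169, 0.2048).
So the stationary probability of Brand D is 0.3253.

0.3253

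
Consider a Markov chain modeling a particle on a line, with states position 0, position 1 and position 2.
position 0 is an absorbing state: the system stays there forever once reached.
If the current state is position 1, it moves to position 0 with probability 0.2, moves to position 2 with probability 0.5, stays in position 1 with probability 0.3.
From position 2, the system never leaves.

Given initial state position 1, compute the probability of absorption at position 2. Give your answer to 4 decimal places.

Let h(s) be the probability of absorption at position 2 starting from transient state s. Then h(position 2) = 1 and h(position 0) = 0. By first-step analysis:
h(position 1) = 0.2·0 + 0.3·h(position 1) + 0.5·1
Solving: h(position 1) = 0.7143.
Starting from position 1, the probability is 0.7143.

0.7143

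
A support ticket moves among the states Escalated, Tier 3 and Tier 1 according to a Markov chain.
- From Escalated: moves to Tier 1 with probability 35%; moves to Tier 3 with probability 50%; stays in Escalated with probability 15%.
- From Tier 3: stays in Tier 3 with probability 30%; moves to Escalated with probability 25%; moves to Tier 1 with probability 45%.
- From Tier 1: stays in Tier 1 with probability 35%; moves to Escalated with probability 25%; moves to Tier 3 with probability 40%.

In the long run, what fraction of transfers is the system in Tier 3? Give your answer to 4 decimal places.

Let the stationary distribution be π with π = πP and π_1 + π_2 + π_3 = 1.
π_1 = 0.15·π_1 + 0.25·π_2 + 0.25·π_3
π_2 = 0.5·π_1 + 0.3·π_2 + 0.4·π_3
Solving with the normalization constraint gives π = (0.2273, 0.3843, 0.3884).
So the stationary probability of Tier 3 is 0.3843.

0.3843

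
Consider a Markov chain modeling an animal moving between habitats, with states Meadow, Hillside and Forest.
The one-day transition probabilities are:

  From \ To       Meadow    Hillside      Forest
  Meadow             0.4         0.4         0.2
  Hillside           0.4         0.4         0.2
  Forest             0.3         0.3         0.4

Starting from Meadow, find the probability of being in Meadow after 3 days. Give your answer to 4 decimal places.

Propagate the distribution vector 3 days from Meadow.
After 0 days: (1.0000, 0.0000, 0.0000)
After 1 day: (0.4000, 0.4000, 0.2000)
After 2 days: (0.3800, 0.3800, 0.2400)
After 3 days: (0.3760, 0.3760, 0.2480)
P(in Meadow after 3 days) = 0.3760

0.3760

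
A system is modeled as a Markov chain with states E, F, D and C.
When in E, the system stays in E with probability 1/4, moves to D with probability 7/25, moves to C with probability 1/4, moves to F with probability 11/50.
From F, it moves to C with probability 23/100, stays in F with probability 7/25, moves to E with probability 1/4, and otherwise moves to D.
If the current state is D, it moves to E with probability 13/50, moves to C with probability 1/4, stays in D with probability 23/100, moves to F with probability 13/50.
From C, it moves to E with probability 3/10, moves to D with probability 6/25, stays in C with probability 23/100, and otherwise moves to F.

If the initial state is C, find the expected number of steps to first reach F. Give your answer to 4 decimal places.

Let t(s) be the expected number of steps to first reach F from state s, with t(F) = 0. Conditioning on the first step:
t(E) = 1 + 0.25·t(E) + 0.28·t(D) + 0.25·t(C)
t(D) = 1 + 0.26·t(E) + 0.23·t(D) + 0.25·t(C)
t(C) = 1 + 0.3·t(E) + 0.24·t(D) + 0.23·t(C)
Solving: t(E) = 4.2966, t(D) = 4.1329, t(C) = 4.2609.
Expected steps from C to F: 4.2609.

4.2609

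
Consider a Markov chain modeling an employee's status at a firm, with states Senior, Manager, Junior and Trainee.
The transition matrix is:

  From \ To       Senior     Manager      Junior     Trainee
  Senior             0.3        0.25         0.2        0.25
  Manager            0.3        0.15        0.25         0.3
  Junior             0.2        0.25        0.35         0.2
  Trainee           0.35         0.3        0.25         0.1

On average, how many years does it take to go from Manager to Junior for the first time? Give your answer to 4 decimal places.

4.2661

Let t(s) be the expected number of years to first reach Junior from state s, with t(Junior) = 0. Conditioning on the first year:
t(Senior) = 1 + 0.3·t(Senior) + 0.25·t(Manager) + 0.25·t(Trainee)
t(Manager) = 1 + 0.3·t(Senior) + 0.15·t(Manager) + 0.3·t(Trainee)
t(Trainee) = 1 + 0.35·t(Senior) + 0.3·t(Manager) + 0.1·t(Trainee)
Solving: t(Senior) = 4.4789, t(Manager) = 4.2661, t(Trainee) = 4.2749.
Expected years from Manager to Junior: 4.2661.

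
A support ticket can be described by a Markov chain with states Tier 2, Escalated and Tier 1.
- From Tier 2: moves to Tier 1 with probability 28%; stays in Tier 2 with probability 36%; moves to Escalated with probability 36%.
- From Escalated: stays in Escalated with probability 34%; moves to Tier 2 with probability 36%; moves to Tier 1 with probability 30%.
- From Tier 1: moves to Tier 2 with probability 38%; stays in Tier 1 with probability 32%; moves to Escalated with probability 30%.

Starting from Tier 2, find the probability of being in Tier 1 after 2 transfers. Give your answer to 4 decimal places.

0.2984

Sum over the intermediate state after 1 transfer:
P = P(Tier 2→Tier 2)·P(Tier 2→Tier 1) + P(Tier 2→Escalated)·P(Escalated→Tier 1) + P(Tier 2→Tier 1)·P(Tier 1→Tier 1)
  = 0.36×0.28 + 0.36×0.3 + 0.28×0.32
  = 0.1008 + 0.1080 + 0.0896 = 0.2984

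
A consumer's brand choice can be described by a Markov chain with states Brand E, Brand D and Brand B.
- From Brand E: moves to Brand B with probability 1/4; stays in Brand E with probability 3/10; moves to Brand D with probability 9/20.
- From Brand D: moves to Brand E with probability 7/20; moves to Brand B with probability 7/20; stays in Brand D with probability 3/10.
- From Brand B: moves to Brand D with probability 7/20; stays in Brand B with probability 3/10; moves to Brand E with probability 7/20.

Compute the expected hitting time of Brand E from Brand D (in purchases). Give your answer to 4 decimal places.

2.8571

Let t(s) be the expected number of purchases to first reach Brand E from state s, with t(Brand E) = 0. Conditioning on the first purchase:
t(Brand D) = 1 + 0.3·t(Brand D) + 0.35·t(Brand B)
t(Brand B) = 1 + 0.35·t(Brand D) + 0.3·t(Brand B)
Solving: t(Brand D) = 2.8571, t(Brand B) = 2.8571.
Expected purchases from Brand D to Brand E: 2.8571.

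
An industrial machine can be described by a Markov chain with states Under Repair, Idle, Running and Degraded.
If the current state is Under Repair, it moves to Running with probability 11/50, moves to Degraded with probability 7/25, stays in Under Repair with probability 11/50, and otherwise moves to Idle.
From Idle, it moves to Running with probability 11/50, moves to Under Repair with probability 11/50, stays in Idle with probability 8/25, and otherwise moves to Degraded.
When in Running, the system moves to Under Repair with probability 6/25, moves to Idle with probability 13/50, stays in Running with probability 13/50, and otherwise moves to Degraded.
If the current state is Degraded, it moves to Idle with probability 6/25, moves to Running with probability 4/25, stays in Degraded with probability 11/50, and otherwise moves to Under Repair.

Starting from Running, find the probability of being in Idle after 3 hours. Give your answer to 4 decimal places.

Propagate the distribution vector 3 hours from Running.
After 0 hours: (0.0000, 0.0000, 1.0000, 0.0000)
After 1 hour: (0.2400, 0.2600, 0.2600, 0.2400)
After 2 hours: (0.2636, 0.2756, 0.2160, 0.2448)
After 3 hours: (0.2635, 0.2769, 0.2140, 0.2456)
P(in Idle after 3 hours) = 0.2769

0.2769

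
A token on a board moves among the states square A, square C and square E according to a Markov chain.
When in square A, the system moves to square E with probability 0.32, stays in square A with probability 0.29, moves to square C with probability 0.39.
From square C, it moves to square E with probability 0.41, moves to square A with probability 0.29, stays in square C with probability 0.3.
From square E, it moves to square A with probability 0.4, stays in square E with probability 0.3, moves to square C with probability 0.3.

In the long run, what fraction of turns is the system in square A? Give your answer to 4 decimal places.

Let the stationary distribution be π with π = πP and π_1 + π_2 + π_3 = 1.
π_1 = 0.29·π_1 + 0.29·π_2 + 0.4·π_3
π_2 = 0.39·π_1 + 0.3·π_2 + 0.3·π_3
Solving with the normalization constraint gives π = (0.3277, 0.3295, 0.3428).
So the stationary probability of square A is 0.3277.

0.3277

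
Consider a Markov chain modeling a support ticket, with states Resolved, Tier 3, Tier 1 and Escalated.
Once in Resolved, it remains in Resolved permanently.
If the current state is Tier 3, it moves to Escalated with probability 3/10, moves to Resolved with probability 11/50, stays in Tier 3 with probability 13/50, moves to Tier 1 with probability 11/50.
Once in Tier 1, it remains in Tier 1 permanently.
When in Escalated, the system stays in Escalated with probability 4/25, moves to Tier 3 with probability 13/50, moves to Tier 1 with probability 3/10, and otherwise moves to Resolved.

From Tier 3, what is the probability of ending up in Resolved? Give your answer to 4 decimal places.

0.4945

Let h(s) be the probability of absorption at Resolved starting from transient state s. Then h(Resolved) = 1 and h(Tier 1) = 0. By first-step analysis:
h(Tier 3) = 0.22·1 + 0.26·h(Tier 3) + 0.22·0 + 0.3·h(Escalated)
h(Escalated) = 0.28·1 + 0.26·h(Tier 3) + 0.3·0 + 0.16·h(Escalated)
Solving: h(Tier 3) = 0.4945, h(Escalated) = 0.4864.
Starting from Tier 3, the probability is 0.4945.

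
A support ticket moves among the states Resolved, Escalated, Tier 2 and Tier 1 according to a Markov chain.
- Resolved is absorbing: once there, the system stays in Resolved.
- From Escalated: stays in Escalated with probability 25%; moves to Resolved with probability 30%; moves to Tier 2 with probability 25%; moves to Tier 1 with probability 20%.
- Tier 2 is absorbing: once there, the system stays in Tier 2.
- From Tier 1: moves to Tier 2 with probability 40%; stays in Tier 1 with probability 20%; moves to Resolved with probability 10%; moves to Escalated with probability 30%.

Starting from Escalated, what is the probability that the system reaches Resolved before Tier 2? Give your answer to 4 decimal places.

0.4815

Let h(s) be the probability of absorption at Resolved starting from transient state s. Then h(Resolved) = 1 and h(Tier 2) = 0. By first-step analysis:
h(Escalated) = 0.3·1 + 0.25·h(Escalated) + 0.25·0 + 0.2·h(Tier 1)
h(Tier 1) = 0.1·1 + 0.3·h(Escalated) + 0.4·0 + 0.2·h(Tier 1)
Solving: h(Escalated) = 0.4815, h(Tier 1) = 0.3056.
Starting from Escalated, the probability is 0.4815.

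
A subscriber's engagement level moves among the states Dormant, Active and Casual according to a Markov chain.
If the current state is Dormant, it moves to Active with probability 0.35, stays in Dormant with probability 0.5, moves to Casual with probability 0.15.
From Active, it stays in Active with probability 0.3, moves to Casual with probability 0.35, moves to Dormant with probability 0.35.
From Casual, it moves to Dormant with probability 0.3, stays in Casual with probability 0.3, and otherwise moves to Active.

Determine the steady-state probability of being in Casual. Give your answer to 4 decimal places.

Let the stationary distribution be π with π = πP and π_1 + π_2 + π_3 = 1.
π_1 = 0.5·π_1 + 0.35·π_2 + 0.3·π_3
π_2 = 0.35·π_1 + 0.3·π_2 + 0.4·π_3
Solving with the normalization constraint gives π = (0.3966, 0.3456, 0.2578).
So the stationary probability of Casual is 0.2578.

0.2578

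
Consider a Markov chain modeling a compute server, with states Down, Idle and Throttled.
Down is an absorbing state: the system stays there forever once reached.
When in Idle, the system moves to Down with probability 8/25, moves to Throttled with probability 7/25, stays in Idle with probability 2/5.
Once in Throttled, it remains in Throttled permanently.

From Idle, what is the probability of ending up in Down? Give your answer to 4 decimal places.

Let h(s) be the probability of absorption at Down starting from transient state s. Then h(Down) = 1 and h(Throttled) = 0. By first-step analysis:
h(Idle) = 0.32·1 + 0.4·h(Idle) + 0.28·0
Solving: h(Idle) = 0.5333.
Starting from Idle, the probability is 0.5333.

0.5333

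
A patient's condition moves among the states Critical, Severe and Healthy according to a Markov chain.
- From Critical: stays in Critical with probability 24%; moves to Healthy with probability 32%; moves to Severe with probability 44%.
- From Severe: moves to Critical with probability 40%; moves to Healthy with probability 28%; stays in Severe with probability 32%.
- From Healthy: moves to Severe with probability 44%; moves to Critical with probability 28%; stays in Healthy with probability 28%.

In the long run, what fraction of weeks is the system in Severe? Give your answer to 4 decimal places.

Let the stationary distribution be π with π = πP and π_1 + π_2 + π_3 = 1.
π_1 = 0.24·π_1 + 0.4·π_2 + 0.28·π_3
π_2 = 0.44·π_1 + 0.32·π_2 + 0.44·π_3
Solving with the normalization constraint gives π = (0.3146, 0.3929, 0.2926).
So the stationary probability of Severe is 0.3929.

0.3929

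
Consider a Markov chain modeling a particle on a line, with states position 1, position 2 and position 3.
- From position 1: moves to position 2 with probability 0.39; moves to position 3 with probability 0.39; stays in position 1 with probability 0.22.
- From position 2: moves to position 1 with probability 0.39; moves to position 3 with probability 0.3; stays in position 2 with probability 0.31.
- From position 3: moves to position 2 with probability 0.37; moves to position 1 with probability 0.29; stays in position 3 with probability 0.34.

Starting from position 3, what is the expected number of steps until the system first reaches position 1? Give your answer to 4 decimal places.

3.0778

Let t(s) be the expected number of steps to first reach position 1 from state s, with t(position 1) = 0. Conditioning on the first step:
t(position 2) = 1 + 0.31·t(position 2) + 0.3·t(position 3)
t(position 3) = 1 + 0.37·t(position 2) + 0.34·t(position 3)
Solving: t(position 2) = 2.7875, t(position 3) = 3.0778.
Expected steps from position 3 to position 1: 3.0778.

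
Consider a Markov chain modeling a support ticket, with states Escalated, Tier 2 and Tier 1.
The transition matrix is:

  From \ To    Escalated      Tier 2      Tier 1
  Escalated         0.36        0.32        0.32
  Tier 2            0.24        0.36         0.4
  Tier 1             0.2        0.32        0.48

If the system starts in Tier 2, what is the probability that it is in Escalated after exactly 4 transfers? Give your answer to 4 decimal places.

Propagate the distribution vector 4 transfers from Tier 2.
After 0 transfers: (0.0000, 1.0000, 0.0000)
After 1 transfer: (0.2400, 0.3600, 0.4000)
After 2 transfers: (0.2528, 0.3344, 0.4128)
After 3 transfers: (0.2538, 0.3334, 0.4128)
After 4 transfers: (0.2539, 0.3333, 0.4127)
P(in Escalated after 4 transfers) = 0.2539

0.2539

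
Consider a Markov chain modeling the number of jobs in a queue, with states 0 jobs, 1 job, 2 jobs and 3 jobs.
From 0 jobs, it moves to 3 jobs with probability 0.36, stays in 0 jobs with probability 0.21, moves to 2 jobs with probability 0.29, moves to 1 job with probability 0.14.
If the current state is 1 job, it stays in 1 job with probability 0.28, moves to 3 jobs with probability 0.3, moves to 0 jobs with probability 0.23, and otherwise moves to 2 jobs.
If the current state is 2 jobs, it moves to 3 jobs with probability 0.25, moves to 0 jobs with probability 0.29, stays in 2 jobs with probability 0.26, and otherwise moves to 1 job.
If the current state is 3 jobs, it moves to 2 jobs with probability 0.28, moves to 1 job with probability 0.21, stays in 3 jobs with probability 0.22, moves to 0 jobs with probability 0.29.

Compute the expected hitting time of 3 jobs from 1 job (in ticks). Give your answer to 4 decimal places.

Let t(s) be the expected number of ticks to first reach 3 jobs from state s, with t(3 jobs) = 0. Conditioning on the first tick:
t(0 jobs) = 1 + 0.21·t(0 jobs) + 0.14·t(1 job) + 0.29·t(2 jobs)
t(1 job) = 1 + 0.23·t(0 jobs) + 0.28·t(1 job) + 0.19·t(2 jobs)
t(2 jobs) = 1 + 0.29·t(0 jobs) + 0.2·t(1 job) + 0.26·t(2 jobs)
Solving: t(0 jobs) = 3.1241, t(1 job) = 3.3021, t(2 jobs) = 3.4681.
Expected ticks from 1 job to 3 jobs: 3.3021.

3.3021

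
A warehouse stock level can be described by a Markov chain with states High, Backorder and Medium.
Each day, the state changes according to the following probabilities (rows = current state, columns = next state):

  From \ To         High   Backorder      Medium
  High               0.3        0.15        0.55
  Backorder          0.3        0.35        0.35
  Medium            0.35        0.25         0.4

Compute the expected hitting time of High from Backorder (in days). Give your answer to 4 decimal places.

3.1405

Let t(s) be the expected number of days to first reach High from state s, with t(High) = 0. Conditioning on the first day:
t(Backorder) = 1 + 0.35·t(Backorder) + 0.35·t(Medium)
t(Medium) = 1 + 0.25·t(Backorder) + 0.4·t(Medium)
Solving: t(Backorder) = 3.1405, t(Medium) = 2.9752.
Expected days from Backorder to High: 3.1405.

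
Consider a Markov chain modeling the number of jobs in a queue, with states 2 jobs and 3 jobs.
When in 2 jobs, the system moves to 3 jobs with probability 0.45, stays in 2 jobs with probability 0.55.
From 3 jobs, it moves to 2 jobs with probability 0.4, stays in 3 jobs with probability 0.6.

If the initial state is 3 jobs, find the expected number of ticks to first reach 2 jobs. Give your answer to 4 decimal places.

2.5000

Let t(s) be the expected number of ticks to first reach 2 jobs from state s, with t(2 jobs) = 0. Conditioning on the first tick:
t(3 jobs) = 1 + 0.6·t(3 jobs)
Solving: t(3 jobs) = 2.5000.
Expected ticks from 3 jobs to 2 jobs: 2.5000.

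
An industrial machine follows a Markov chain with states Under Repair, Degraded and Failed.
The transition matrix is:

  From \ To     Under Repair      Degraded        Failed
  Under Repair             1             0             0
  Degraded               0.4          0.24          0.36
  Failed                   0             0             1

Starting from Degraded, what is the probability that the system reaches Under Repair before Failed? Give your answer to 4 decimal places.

0.5263

Let h(s) be the probability of absorption at Under Repair starting from transient state s. Then h(Under Repair) = 1 and h(Failed) = 0. By first-step analysis:
h(Degraded) = 0.4·1 + 0.24·h(Degraded) + 0.36·0
Solving: h(Degraded) = 0.5263.
Starting from Degraded, the probability is 0.5263.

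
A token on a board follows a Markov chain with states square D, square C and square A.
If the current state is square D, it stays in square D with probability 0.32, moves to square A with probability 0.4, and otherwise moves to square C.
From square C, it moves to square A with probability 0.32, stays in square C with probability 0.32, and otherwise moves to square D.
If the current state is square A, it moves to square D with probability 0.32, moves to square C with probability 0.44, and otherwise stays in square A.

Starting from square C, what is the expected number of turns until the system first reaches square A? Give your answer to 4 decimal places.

2.8761

Let t(s) be the expected number of turns to first reach square A from state s, with t(square A) = 0. Conditioning on the first turn:
t(square D) = 1 + 0.32·t(square D) + 0.28·t(square C)
t(square C) = 1 + 0.36·t(square D) + 0.32·t(square C)
Solving: t(square D) = 2.6549, t(square C) = 2.8761.
Expected turns from square C to square A: 2.8761.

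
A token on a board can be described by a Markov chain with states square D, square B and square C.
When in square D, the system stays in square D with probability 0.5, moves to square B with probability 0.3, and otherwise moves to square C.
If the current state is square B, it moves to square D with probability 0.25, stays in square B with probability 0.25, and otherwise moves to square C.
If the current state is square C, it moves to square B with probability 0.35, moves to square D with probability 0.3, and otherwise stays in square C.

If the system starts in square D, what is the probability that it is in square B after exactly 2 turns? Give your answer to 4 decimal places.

Sum over the intermediate state after 1 turn:
P = P(square D→square D)·P(square D→square B) + P(square D→square B)·P(square B→square B) + P(square D→square C)·P(square C→square B)
  = 0.5×0.3 + 0.3×0.25 + 0.2×0.35
  = 0.1500 + 0.0750 + 0.0700 = 0.2950

0.2950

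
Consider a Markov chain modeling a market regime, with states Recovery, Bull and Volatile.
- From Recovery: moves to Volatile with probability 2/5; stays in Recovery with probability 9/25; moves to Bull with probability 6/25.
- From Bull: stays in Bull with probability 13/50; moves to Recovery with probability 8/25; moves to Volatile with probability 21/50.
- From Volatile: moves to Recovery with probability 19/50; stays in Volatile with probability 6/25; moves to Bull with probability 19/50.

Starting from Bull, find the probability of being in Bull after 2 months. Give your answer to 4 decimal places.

0.3040

Sum over the intermediate state after 1 month:
P = P(Bull→Recovery)·P(Recovery→Bull) + P(Bull→Bull)·P(Bull→Bull) + P(Bull→Volatile)·P(Volatile→Bull)
  = 0.32×0.24 + 0.26×0.26 + 0.42×0.38
  = 0.0768 + 0.0676 + 0.1596 = 0.3040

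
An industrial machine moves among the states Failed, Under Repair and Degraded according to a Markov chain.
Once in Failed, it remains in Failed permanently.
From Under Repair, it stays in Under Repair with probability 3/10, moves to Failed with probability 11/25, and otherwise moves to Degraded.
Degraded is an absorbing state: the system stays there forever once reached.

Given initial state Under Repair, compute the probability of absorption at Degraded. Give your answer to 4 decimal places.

Let h(s) be the probability of absorption at Degraded starting from transient state s. Then h(Degraded) = 1 and h(Failed) = 0. By first-step analysis:
h(Under Repair) = 0.44·0 + 0.3·h(Under Repair) + 0.26·1
Solving: h(Under Repair) = 0.3714.
Starting from Under Repair, the probability is 0.3714.

0.3714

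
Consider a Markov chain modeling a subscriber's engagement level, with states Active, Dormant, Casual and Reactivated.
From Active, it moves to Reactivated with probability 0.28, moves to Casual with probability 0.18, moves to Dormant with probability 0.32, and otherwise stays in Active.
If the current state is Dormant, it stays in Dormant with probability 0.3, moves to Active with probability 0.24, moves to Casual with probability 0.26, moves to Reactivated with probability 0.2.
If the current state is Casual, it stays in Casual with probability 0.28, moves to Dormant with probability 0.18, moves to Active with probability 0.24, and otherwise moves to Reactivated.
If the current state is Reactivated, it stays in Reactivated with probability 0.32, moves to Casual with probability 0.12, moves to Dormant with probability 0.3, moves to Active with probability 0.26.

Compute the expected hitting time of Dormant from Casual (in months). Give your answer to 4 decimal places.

4.0014

Let t(s) be the expected number of months to first reach Dormant from state s, with t(Dormant) = 0. Conditioning on the first month:
t(Active) = 1 + 0.22·t(Active) + 0.18·t(Casual) + 0.28·t(Reactivated)
t(Casual) = 1 + 0.24·t(Active) + 0.28·t(Casual) + 0.3·t(Reactivated)
t(Reactivated) = 1 + 0.26·t(Active) + 0.12·t(Casual) + 0.32·t(Reactivated)
Solving: t(Active) = 3.4620, t(Casual) = 4.0014, t(Reactivated) = 3.5004.
Expected months from Casual to Dormant: 4.0014.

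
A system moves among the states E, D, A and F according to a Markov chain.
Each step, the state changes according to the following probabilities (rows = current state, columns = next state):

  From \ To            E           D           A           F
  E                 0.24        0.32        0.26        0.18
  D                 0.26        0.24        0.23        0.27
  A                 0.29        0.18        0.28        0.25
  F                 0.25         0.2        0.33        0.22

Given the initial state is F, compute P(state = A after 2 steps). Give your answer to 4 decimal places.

0.2760

Propagate the distribution vector 2 steps from F.
After 0 steps: (0.0000, 0.0000, 0.0000, 1.0000)
After 1 step: (0.2500, 0.2000, 0.3300, 0.2200)
After 2 steps: (0.2627, 0.2314, 0.2760, 0.2299)
P(in A after 2 steps) = 0.2760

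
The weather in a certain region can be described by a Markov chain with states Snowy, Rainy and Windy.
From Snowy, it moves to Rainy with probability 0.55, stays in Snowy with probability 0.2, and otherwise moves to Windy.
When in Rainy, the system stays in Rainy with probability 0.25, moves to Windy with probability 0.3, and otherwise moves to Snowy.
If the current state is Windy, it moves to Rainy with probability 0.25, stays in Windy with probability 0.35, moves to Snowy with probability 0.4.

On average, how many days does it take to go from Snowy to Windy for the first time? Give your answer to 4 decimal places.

Let t(s) be the expected number of days to first reach Windy from state s, with t(Windy) = 0. Conditioning on the first day:
t(Snowy) = 1 + 0.2·t(Snowy) + 0.55·t(Rainy)
t(Rainy) = 1 + 0.45·t(Snowy) + 0.25·t(Rainy)
Solving: t(Snowy) = 3.6879, t(Rainy) = 3.5461.
Expected days from Snowy to Windy: 3.6879.

3.6879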